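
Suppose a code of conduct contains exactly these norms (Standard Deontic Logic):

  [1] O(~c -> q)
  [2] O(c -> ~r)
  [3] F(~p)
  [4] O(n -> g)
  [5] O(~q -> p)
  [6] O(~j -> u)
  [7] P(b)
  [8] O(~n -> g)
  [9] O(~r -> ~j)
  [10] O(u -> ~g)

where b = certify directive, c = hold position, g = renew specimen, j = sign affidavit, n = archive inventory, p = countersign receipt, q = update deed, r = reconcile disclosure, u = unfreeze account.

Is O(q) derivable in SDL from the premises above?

By case analysis on ~n: premise 8 gives O(~n -> g) and premise 4 gives O(n -> g), so O(g) either way.
Premise 10 is O(u -> ~g); contrapositively O(g -> ~u). Since O(g) holds, K gives O(~u).
Premise 6, O(~j -> u), contraposes to O(~u -> j); with O(~u) we get O(j).
Premise 9 is O(~r -> ~j); contrapositively O(j -> r). Since O(j) holds, K gives O(r).
Premise 2 is O(c -> ~r); contrapositively O(r -> ~c). Since O(r) holds, K gives O(~c).
Premise 1 is O(~c -> q); since O(~c), deontic closure gives O(q).
Premises 3, 5, 7 do not contribute to this derivation.
So O(q) follows.

Yes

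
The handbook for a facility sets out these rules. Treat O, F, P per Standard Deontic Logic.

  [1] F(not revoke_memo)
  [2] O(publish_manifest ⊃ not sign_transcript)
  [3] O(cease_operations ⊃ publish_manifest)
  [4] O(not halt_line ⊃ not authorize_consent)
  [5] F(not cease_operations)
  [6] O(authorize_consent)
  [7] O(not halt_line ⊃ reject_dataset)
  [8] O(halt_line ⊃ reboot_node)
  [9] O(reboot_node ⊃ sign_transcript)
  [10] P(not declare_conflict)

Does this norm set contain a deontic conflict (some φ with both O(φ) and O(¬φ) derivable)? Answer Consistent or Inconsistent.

Inconsistent

Premise 6 states O(authorize_consent) outright.
The contrapositive of premise 4 (O(not halt_line ⊃ not authorize_consent)) is O(authorize_consent ⊃ halt_line), and O(authorize_consent) is already established, so O(halt_line).
Premise 8 is O(halt_line ⊃ reboot_node); since O(halt_line), deontic closure gives O(reboot_node).
Premise 9 is O(reboot_node ⊃ sign_transcript); since O(reboot_node), deontic closure gives O(sign_transcript).
Premise 2 is O(publish_manifest ⊃ not sign_transcript); contrapositively O(sign_transcript ⊃ not publish_manifest). Since O(sign_transcript) holds, K gives O(not publish_manifest).
The contrapositive of premise 3 (O(cease_operations ⊃ publish_manifest)) is O(not publish_manifest ⊃ not cease_operations), and O(not publish_manifest) is already established, so O(not cease_operations).
But premise 5, F(not cease_operations), means O(cease_operations).
We now have both O(not cease_operations) and O(cease_operations) — cease_operations is simultaneously obligatory and forbidden, violating the D-axiom.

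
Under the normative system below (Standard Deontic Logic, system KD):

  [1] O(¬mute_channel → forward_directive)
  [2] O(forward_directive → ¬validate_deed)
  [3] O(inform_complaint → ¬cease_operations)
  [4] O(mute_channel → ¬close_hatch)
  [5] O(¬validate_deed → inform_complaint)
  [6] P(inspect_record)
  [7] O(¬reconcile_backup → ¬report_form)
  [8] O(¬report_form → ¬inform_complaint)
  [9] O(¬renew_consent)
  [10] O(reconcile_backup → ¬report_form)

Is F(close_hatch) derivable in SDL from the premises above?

Yes

Premises 7 and 10 are O(¬reconcile_backup → ¬report_form) and O(reconcile_backup → ¬report_form); every ideal world satisfies ¬reconcile_backup or reconcile_backup, so in either case ¬report_form holds — hence O(¬report_form).
Premise 8 is O(¬report_form → ¬inform_complaint); since O(¬report_form), deontic closure gives O(¬inform_complaint).
The contrapositive of premise 5 (O(¬validate_deed → inform_complaint)) is O(¬inform_complaint → validate_deed), and O(¬inform_complaint) is already established, so O(validate_deed).
Premise 2, O(forward_directive → ¬validate_deed), contraposes to O(validate_deed → ¬forward_directive); with O(validate_deed) we get O(¬forward_directive).
The contrapositive of premise 1 (O(¬mute_channel → forward_directive)) is O(¬forward_directive → mute_channel), and O(¬forward_directive) is already established, so O(mute_channel).
Applying K to premise 4 (O(mute_channel → ¬close_hatch)) and O(mute_channel) yields O(¬close_hatch).
Premises 3, 6, 9 do not contribute to this derivation.
So O(¬close_hatch) holds, i.e. F(close_hatch). The claim follows.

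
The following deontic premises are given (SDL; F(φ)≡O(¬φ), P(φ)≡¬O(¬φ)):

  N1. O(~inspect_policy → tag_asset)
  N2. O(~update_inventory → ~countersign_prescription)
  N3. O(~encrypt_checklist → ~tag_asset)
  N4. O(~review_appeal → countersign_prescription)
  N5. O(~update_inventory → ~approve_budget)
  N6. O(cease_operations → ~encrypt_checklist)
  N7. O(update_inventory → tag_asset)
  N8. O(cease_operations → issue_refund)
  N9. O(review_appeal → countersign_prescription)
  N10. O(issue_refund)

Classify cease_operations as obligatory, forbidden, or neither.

Premises 9 and 4 are O(review_appeal → countersign_prescription) and O(~review_appeal → countersign_prescription); every ideal world satisfies review_appeal or ~review_appeal, so in either case countersign_prescription holds — hence O(countersign_prescription).
Premise 2 is O(~update_inventory → ~countersign_prescription); contrapositively O(countersign_prescription → update_inventory). Since O(countersign_prescription) holds, K gives O(update_inventory).
Applying K to premise 7 (O(update_inventory → tag_asset)) and O(update_inventory) yields O(tag_asset).
Premise 3 is O(~encrypt_checklist → ~tag_asset); contrapositively O(tag_asset → encrypt_checklist). Since O(tag_asset) holds, K gives O(encrypt_checklist).
The contrapositive of premise 6 (O(cease_operations → ~encrypt_checklist)) is O(encrypt_checklist → ~cease_operations), and O(encrypt_checklist) is already established, so O(~cease_operations).
Premises 1, 5, 8, 10 do not contribute to this derivation.
Thus O(~cease_operations), which is F(cease_operations): cease_operations is forbidden.

Forbidden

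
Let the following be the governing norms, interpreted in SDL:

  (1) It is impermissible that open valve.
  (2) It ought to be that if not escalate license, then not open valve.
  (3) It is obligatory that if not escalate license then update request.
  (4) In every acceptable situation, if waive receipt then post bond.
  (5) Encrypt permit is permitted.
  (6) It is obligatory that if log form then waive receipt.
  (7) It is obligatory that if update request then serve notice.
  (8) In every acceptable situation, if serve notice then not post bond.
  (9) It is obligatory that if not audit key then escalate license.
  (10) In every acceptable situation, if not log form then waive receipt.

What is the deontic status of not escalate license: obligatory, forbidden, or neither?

Forbidden

Premises 6 and 10 cover both cases: O(log_form → waive_receipt) and O(¬log_form → waive_receipt). Since log_form ∨ ¬log_form is a tautology, O(waive_receipt) follows.
With premise 4, O(waive_receipt → post_bond), the K-axiom yields O(post_bond).
Premise 8, O(serve_notice → ¬post_bond), contraposes to O(post_bond → ¬serve_notice); with O(post_bond) we get O(¬serve_notice).
Premise 7, O(update_request → serve_notice), contraposes to O(¬serve_notice → ¬update_request); with O(¬serve_notice) we get O(¬update_request).
Premise 3 is O(¬escalate_license → update_request); contrapositively O(¬update_request → escalate_license). Since O(¬update_request) holds, K gives O(escalate_license).
Premises 1, 2, 5, 9 do not contribute to this derivation.
Thus O(escalate_license), which is F(¬escalate_license): ¬escalate_license is forbidden.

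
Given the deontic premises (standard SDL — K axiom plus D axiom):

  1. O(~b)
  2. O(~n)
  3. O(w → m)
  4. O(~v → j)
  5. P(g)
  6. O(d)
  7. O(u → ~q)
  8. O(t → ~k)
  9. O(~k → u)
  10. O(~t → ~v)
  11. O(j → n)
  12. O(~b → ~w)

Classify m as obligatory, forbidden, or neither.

Premise 3 is O(w → m), but O(w) is not derivable from the premises, so it does not yield O(m).
No premise or chain of K-axiom applications forces O(m), and none forces O(~m). So m is neither obligatory nor forbidden under these norms.

Neither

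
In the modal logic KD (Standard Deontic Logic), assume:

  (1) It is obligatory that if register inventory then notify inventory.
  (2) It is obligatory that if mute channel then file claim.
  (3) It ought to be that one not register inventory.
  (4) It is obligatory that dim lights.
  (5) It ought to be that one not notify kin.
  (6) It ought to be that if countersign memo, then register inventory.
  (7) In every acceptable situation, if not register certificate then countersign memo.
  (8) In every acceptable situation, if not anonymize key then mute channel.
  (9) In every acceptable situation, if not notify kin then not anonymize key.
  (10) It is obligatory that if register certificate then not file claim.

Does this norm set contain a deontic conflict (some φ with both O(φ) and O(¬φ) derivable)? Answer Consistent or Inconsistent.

Inconsistent

From premise 3 we have O(¬register_inventory).
Premise 6 is O(countersign_memo → register_inventory); contrapositively O(¬register_inventory → ¬countersign_memo). Since O(¬register_inventory) holds, K gives O(¬countersign_memo).
The contrapositive of premise 7 (O(¬register_certificate → countersign_memo)) is O(¬countersign_memo → register_certificate), and O(¬countersign_memo) is already established, so O(register_certificate).
Premise 10 is O(register_certificate → ¬file_claim); since O(register_certificate), deontic closure gives O(¬file_claim).
The contrapositive of premise 2 (O(mute_channel → file_claim)) is O(¬file_claim → ¬mute_channel), and O(¬file_claim) is already established, so O(¬mute_channel).
Premise 8, O(¬anonymize_key → mute_channel), contraposes to O(¬mute_channel → anonymize_key); with O(¬mute_channel) we get O(anonymize_key).
The contrapositive of premise 9 (O(¬notify_kin → ¬anonymize_key)) is O(anonymize_key → notify_kin), and O(anonymize_key) is already established, so O(notify_kin).
Yet premise 5 states O(¬notify_kin).
We now have both O(notify_kin) and O(¬notify_kin) — notify_kin is simultaneously obligatory and forbidden, violating the D-axiom.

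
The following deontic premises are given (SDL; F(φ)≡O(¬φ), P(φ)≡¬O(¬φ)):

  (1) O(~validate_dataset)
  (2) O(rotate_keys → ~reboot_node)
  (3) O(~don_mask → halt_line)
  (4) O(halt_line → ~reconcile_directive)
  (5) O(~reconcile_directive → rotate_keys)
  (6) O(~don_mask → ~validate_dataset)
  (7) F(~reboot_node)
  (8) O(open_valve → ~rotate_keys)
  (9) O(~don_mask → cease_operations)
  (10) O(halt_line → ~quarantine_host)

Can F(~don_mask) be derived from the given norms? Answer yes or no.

F(~reboot_node) at premise 7 means O(reboot_node).
The contrapositive of premise 2 (O(rotate_keys → ~reboot_node)) is O(reboot_node → ~rotate_keys), and O(reboot_node) is already established, so O(~rotate_keys).
Premise 5 is O(~reconcile_directive → rotate_keys); contrapositively O(~rotate_keys → reconcile_directive). Since O(~rotate_keys) holds, K gives O(reconcile_directive).
The contrapositive of premise 4 (O(halt_line → ~reconcile_directive)) is O(reconcile_directive → ~halt_line), and O(reconcile_directive) is already established, so O(~halt_line).
Premise 3 is O(~don_mask → halt_line); contrapositively O(~halt_line → don_mask). Since O(~halt_line) holds, K gives O(don_mask).
Premises 1, 6, 8, 9, 10 do not contribute to this derivation.
So O(don_mask) holds, i.e. F(~don_mask). The claim follows.

Yes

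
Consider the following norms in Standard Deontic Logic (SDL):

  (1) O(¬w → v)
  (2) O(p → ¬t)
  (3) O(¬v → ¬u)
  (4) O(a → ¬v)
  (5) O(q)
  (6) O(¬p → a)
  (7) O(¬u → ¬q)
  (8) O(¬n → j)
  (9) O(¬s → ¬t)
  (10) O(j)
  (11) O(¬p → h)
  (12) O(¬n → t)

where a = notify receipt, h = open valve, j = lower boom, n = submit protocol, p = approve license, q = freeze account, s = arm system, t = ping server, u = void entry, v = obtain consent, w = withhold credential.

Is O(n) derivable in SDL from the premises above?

Yes

From premise 5 we have O(q).
The contrapositive of premise 7 (O(¬u → ¬q)) is O(q → u), and O(q) is already established, so O(u).
Premise 3, O(¬v → ¬u), contraposes to O(u → v); with O(u) we get O(v).
Premise 4 is O(a → ¬v); contrapositively O(v → ¬a). Since O(v) holds, K gives O(¬a).
Premise 6 is O(¬p → a); contrapositively O(¬a → p). Since O(¬a) holds, K gives O(p).
From O(p) and premise 2, O(p → ¬t), we obtain O(¬t).
Premise 12 is O(¬n → t); contrapositively O(¬t → n). Since O(¬t) holds, K gives O(n).
Premises 1, 8, 9, 10, 11 do not contribute to this derivation.
So O(n) follows.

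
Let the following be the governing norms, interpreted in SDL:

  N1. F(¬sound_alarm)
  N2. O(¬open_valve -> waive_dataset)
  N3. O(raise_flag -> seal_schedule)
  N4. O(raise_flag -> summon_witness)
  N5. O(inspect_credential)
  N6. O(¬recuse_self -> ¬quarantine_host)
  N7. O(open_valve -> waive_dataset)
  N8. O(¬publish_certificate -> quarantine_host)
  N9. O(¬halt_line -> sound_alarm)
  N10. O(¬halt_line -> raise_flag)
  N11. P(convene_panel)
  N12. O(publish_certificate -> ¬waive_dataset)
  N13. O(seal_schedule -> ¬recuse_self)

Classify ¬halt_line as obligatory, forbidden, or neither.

Forbidden

By case analysis on ¬open_valve: premise 2 gives O(¬open_valve -> waive_dataset) and premise 7 gives O(open_valve -> waive_dataset), so O(waive_dataset) either way.
Premise 12 is O(publish_certificate -> ¬waive_dataset); contrapositively O(waive_dataset -> ¬publish_certificate). Since O(waive_dataset) holds, K gives O(¬publish_certificate).
With premise 8, O(¬publish_certificate -> quarantine_host), the K-axiom yields O(quarantine_host).
Premise 6, O(¬recuse_self -> ¬quarantine_host), contraposes to O(quarantine_host -> recuse_self); with O(quarantine_host) we get O(recuse_self).
Premise 13, O(seal_schedule -> ¬recuse_self), contraposes to O(recuse_self -> ¬seal_schedule); with O(recuse_self) we get O(¬seal_schedule).
Premise 3 is O(raise_flag -> seal_schedule); contrapositively O(¬seal_schedule -> ¬raise_flag). Since O(¬seal_schedule) holds, K gives O(¬raise_flag).
Premise 10 is O(¬halt_line -> raise_flag); contrapositively O(¬raise_flag -> halt_line). Since O(¬raise_flag) holds, K gives O(halt_line).
Premises 1, 4, 5, 9, 11 do not contribute to this derivation.
Thus O(halt_line), which is F(¬halt_line): ¬halt_line is forbidden.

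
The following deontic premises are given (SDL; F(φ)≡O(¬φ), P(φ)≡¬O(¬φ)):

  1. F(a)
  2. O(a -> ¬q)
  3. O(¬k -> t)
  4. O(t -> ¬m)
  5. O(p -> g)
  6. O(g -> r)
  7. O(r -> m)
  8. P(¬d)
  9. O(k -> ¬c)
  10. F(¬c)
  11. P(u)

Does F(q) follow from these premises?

Premise 2 is O(a -> ¬q), but O(a) is not derivable from the premises, so it does not yield O(¬q).
No other premise forces O(¬q). An ideal world satisfying every premise can still have q true, so F(q) is not derivable.

No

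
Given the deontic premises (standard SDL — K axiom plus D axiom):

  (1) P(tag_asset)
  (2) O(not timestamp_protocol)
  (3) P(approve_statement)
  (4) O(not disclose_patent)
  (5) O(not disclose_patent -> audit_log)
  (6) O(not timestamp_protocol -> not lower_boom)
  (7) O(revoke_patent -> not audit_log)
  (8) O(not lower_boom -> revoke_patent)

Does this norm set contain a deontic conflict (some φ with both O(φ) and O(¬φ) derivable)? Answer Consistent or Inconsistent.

Inconsistent

From premise 4 we have O(not disclose_patent).
Premise 5 is O(not disclose_patent -> audit_log); since O(not disclose_patent), deontic closure gives O(audit_log).
Premise 7 is O(revoke_patent -> not audit_log); contrapositively O(audit_log -> not revoke_patent). Since O(audit_log) holds, K gives O(not revoke_patent).
The contrapositive of premise 8 (O(not lower_boom -> revoke_patent)) is O(not revoke_patent -> lower_boom), and O(not revoke_patent) is already established, so O(lower_boom).
The contrapositive of premise 6 (O(not timestamp_protocol -> not lower_boom)) is O(lower_boom -> timestamp_protocol), and O(lower_boom) is already established, so O(timestamp_protocol).
But premise 2 directly asserts O(not timestamp_protocol).
We now have both O(timestamp_protocol) and O(not timestamp_protocol) — timestamp_protocol is simultaneously obligatory and forbidden, violating the D-axiom.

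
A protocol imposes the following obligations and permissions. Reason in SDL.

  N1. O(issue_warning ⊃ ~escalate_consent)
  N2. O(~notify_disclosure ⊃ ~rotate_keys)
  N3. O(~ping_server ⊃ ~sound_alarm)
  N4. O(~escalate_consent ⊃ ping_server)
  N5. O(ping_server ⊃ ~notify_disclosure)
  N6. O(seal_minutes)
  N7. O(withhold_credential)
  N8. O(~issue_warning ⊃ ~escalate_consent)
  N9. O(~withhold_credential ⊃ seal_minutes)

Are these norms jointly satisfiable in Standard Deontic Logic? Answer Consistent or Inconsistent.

Premise 9 is O(~withhold_credential ⊃ seal_minutes); even if O(seal_minutes) held, inferring O(~withhold_credential) would be affirming the consequent — invalid.
So O(~withhold_credential) is not derivable, and the apparent clash with O(withhold_credential) does not arise.
A world satisfying every obligation exists (e.g. escalate_consent=false, issue_warning=false, notify_disclosure=false, ping_server=true, rotate_keys=false, seal_minutes=true, sound_alarm=false, withhold_credential=true); no atom is both obligatory and forbidden, so the set is consistent.

Consistent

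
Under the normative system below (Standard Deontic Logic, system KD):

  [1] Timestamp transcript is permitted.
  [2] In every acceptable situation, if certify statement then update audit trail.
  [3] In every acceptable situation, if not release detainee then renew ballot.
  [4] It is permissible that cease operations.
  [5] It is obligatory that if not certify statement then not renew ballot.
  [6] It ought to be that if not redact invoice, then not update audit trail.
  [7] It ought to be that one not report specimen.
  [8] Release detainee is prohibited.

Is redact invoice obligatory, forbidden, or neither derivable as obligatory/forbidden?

Obligatory

Premise 8 is F(release_detainee), i.e. O(¬release_detainee).
Applying K to premise 3 (O(¬release_detainee → renew_ballot)) and O(¬release_detainee) yields O(renew_ballot).
Premise 5, O(¬certify_statement → ¬renew_ballot), contraposes to O(renew_ballot → certify_statement); with O(renew_ballot) we get O(certify_statement).
With premise 2, O(certify_statement → update_audit_trail), the K-axiom yields O(update_audit_trail).
Premise 6, O(¬redact_invoice → ¬update_audit_trail), contraposes to O(update_audit_trail → redact_invoice); with O(update_audit_trail) we get O(redact_invoice).
Premises 1, 4, 7 do not contribute to this derivation.
Hence redact_invoice is obligatory.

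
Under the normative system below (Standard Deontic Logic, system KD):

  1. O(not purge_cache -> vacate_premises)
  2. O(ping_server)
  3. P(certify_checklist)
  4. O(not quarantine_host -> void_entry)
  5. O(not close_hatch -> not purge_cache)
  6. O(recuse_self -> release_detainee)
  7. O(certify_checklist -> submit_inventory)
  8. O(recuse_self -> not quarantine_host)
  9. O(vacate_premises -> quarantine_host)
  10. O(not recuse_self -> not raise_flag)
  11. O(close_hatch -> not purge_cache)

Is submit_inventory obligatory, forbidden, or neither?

Neither

Premise 7 is O(certify_checklist -> submit_inventory), but O(certify_checklist) is not derivable from the premises (the permission P(certify_checklist) asserts only not O(not certify_checklist), not O(certify_checklist)), so it does not yield O(submit_inventory).
No premise or chain of K-axiom applications forces O(submit_inventory), and none forces O(not submit_inventory). So submit_inventory is neither obligatory nor forbidden under these norms.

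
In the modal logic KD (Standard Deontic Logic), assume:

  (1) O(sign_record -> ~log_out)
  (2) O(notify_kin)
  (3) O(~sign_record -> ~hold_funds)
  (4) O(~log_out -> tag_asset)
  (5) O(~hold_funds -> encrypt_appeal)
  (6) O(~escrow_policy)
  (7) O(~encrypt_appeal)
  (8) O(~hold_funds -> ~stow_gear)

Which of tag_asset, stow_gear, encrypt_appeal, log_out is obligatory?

Premise 7 gives O(~encrypt_appeal).
The contrapositive of premise 5 (O(~hold_funds -> encrypt_appeal)) is O(~encrypt_appeal -> hold_funds), and O(~encrypt_appeal) is already established, so O(hold_funds).
Premise 3 is O(~sign_record -> ~hold_funds); contrapositively O(hold_funds -> sign_record). Since O(hold_funds) holds, K gives O(sign_record).
From O(sign_record) and premise 1, O(sign_record -> ~log_out), we obtain O(~log_out).
From O(~log_out) and premise 4, O(~log_out -> tag_asset), we obtain O(tag_asset).
So O(tag_asset) holds — tag_asset is obligatory. None of the other listed options is made obligatory by any chain of premises.

tag_asset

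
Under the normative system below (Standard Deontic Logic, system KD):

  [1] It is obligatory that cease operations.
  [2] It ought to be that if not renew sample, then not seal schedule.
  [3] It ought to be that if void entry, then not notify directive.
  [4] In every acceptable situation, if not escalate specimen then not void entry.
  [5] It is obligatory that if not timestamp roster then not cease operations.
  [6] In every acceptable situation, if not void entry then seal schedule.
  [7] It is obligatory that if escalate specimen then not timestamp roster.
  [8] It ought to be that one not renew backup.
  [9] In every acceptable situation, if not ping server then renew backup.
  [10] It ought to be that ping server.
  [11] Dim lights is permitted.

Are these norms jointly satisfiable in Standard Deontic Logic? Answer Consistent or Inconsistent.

Consistent

Premise 9 is O(¬ping_server → renew_backup), but O(¬ping_server) is not derivable from the premises, so it does not yield O(renew_backup).
So O(renew_backup) is not derivable, and the apparent clash with O(¬renew_backup) does not arise.
A world satisfying every obligation exists (e.g. cease_operations=true, dim_lights=false, escalate_specimen=false, notify_directive=false, ping_server=true, renew_backup=false, renew_sample=true, seal_schedule=true, timestamp_roster=true, void_entry=false); no atom is both obligatory and forbidden, so the set is consistent.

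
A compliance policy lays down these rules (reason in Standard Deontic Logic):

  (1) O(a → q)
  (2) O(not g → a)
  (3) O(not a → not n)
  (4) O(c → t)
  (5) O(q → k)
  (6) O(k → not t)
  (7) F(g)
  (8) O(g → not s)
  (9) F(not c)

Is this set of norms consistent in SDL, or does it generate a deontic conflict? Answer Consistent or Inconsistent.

F(g) at premise 7 means O(not g).
Premise 2 is O(not g → a); since O(not g), deontic closure gives O(a).
Applying K to premise 1 (O(a → q)) and O(a) yields O(q).
Premise 5 is O(q → k); since O(q), deontic closure gives O(k).
Premise 6 is O(k → not t); since O(k), deontic closure gives O(not t).
The contrapositive of premise 4 (O(c → t)) is O(not t → not c), and O(not t) is already established, so O(not c).
But premise 9, F(not c), means O(c).
We now have both O(not c) and O(c) — c is simultaneously obligatory and forbidden, violating the D-axiom.

Inconsistent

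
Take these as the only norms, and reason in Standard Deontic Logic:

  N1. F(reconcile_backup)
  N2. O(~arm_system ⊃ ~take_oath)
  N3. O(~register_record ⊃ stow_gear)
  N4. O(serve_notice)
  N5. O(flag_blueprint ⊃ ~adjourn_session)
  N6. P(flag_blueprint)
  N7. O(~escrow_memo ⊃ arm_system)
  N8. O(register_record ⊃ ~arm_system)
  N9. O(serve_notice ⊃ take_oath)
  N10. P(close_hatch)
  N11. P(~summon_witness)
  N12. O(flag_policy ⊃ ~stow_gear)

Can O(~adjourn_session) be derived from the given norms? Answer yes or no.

Premise 5 is O(flag_blueprint ⊃ ~adjourn_session), but O(flag_blueprint) is not derivable from the premises (the permission P(flag_blueprint) asserts only ~O(~flag_blueprint), not O(flag_blueprint)), so it does not yield O(~adjourn_session).
No other premise forces O(~adjourn_session). An ideal world satisfying every premise can still have ~adjourn_session false, so O(~adjourn_session) is not derivable.

No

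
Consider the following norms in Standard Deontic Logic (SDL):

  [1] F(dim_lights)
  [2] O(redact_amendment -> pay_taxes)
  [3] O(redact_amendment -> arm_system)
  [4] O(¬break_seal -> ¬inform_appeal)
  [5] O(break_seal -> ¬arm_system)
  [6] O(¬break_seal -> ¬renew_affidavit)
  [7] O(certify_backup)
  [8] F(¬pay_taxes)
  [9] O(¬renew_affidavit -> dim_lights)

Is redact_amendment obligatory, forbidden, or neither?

Forbidden

Premise 1, F(dim_lights), is equivalent to O(¬dim_lights).
Premise 9, O(¬renew_affidavit -> dim_lights), contraposes to O(¬dim_lights -> renew_affidavit); with O(¬dim_lights) we get O(renew_affidavit).
Premise 6, O(¬break_seal -> ¬renew_affidavit), contraposes to O(renew_affidavit -> break_seal); with O(renew_affidavit) we get O(break_seal).
From O(break_seal) and premise 5, O(break_seal -> ¬arm_system), we obtain O(¬arm_system).
Premise 3 is O(redact_amendment -> arm_system); contrapositively O(¬arm_system -> ¬redact_amendment). Since O(¬arm_system) holds, K gives O(¬redact_amendment).
Premises 2, 4, 7, 8 do not contribute to this derivation.
Thus O(¬redact_amendment), which is F(redact_amendment): redact_amendment is forbidden.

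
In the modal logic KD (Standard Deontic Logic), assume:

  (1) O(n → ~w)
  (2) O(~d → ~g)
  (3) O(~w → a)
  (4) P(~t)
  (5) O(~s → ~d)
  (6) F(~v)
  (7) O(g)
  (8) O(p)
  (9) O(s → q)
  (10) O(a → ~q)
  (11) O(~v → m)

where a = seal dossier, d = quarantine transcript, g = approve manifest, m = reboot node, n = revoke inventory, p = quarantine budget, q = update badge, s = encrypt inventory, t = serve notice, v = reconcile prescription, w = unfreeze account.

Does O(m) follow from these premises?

Premise 11 is O(~v → m), but O(~v) is not derivable from the premises, so it does not yield O(m).
No other premise forces O(m). An ideal world satisfying every premise can still have m false, so O(m) is not derivable.

No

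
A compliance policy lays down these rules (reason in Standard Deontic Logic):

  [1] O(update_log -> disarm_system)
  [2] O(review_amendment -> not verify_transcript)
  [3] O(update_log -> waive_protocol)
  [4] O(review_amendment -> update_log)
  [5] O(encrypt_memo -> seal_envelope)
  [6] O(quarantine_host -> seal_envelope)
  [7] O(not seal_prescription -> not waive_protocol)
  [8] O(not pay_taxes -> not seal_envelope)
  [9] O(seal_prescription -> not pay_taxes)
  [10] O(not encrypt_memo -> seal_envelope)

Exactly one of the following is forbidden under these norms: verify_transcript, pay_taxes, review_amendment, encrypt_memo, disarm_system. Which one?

Premises 5 and 10 are O(encrypt_memo -> seal_envelope) and O(not encrypt_memo -> seal_envelope); every ideal world satisfies encrypt_memo or not encrypt_memo, so in either case seal_envelope holds — hence O(seal_envelope).
Premise 8, O(not pay_taxes -> not seal_envelope), contraposes to O(seal_envelope -> pay_taxes); with O(seal_envelope) we get O(pay_taxes).
Premise 9, O(seal_prescription -> not pay_taxes), contraposes to O(pay_taxes -> not seal_prescription); with O(pay_taxes) we get O(not seal_prescription).
Premise 7 is O(not seal_prescription -> not waive_protocol); since O(not seal_prescription), deontic closure gives O(not waive_protocol).
Premise 3 is O(update_log -> waive_protocol); contrapositively O(not waive_protocol -> not update_log). Since O(not waive_protocol) holds, K gives O(not update_log).
Premise 4, O(review_amendment -> update_log), contraposes to O(not update_log -> not review_amendment); with O(not update_log) we get O(not review_amendment).
So O(not review_amendment) holds, i.e. review_amendment is forbidden. None of the other listed options is forbidden under the premises.

review_amendment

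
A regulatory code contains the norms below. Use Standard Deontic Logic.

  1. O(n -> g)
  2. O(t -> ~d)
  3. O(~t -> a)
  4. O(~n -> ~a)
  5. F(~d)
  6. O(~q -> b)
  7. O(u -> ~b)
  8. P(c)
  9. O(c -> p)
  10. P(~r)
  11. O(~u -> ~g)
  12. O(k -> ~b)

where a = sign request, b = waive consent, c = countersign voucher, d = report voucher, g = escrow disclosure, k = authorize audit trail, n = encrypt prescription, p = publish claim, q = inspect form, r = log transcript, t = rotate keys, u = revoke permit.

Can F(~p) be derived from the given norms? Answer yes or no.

No

Premise 9 is O(c -> p), but O(c) is not derivable from the premises (the permission P(c) asserts only ~O(~c), not O(c)), so it does not yield O(p).
No other premise forces O(p). An ideal world satisfying every premise can still have ~p true, so F(~p) is not derivable.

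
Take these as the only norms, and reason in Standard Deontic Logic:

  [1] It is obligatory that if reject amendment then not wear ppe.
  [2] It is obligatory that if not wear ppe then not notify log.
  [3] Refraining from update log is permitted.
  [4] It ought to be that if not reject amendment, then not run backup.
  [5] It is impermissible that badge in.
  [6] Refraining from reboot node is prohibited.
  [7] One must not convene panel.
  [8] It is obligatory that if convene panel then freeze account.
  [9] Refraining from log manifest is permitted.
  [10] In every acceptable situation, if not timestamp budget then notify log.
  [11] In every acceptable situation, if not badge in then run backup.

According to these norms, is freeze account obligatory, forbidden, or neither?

Neither

Premise 8 is O(convene_panel → freeze_account), but O(convene_panel) is not derivable from the premises, so it does not yield O(freeze_account).
No premise or chain of K-axiom applications forces O(freeze_account), and none forces O(¬freeze_account). So freeze_account is neither obligatory nor forbidden under these norms.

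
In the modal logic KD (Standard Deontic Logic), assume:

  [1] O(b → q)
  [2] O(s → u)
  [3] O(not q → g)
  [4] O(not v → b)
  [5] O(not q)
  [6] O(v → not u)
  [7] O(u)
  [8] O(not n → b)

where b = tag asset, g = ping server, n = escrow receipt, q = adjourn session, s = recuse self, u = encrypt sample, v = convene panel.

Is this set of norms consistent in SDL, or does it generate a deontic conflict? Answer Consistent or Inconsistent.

Inconsistent

Premise 7 gives O(u).
Premise 6 is O(v → not u); contrapositively O(u → not v). Since O(u) holds, K gives O(not v).
With premise 4, O(not v → b), the K-axiom yields O(b).
With premise 1, O(b → q), the K-axiom yields O(q).
Yet premise 5 states O(not q).
We now have both O(q) and O(not q) — q is simultaneously obligatory and forbidden, violating the D-axiom.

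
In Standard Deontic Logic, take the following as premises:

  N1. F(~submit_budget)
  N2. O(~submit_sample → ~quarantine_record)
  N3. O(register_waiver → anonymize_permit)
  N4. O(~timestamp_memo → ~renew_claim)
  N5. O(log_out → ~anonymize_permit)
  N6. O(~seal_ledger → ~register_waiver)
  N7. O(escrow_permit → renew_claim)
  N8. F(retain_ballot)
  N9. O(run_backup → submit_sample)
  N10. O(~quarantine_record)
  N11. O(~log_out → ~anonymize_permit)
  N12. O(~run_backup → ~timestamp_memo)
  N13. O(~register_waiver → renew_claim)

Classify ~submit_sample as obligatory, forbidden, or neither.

By case analysis on log_out: premise 5 gives O(log_out → ~anonymize_permit) and premise 11 gives O(~log_out → ~anonymize_permit), so O(~anonymize_permit) either way.
Premise 3, O(register_waiver → anonymize_permit), contraposes to O(~anonymize_permit → ~register_waiver); with O(~anonymize_permit) we get O(~register_waiver).
Applying K to premise 13 (O(~register_waiver → renew_claim)) and O(~register_waiver) yields O(renew_claim).
Premise 4, O(~timestamp_memo → ~renew_claim), contraposes to O(renew_claim → timestamp_memo); with O(renew_claim) we get O(timestamp_memo).
Premise 12 is O(~run_backup → ~timestamp_memo); contrapositively O(timestamp_memo → run_backup). Since O(timestamp_memo) holds, K gives O(run_backup).
With premise 9, O(run_backup → submit_sample), the K-axiom yields O(submit_sample).
Premises 1, 2, 6, 7, 8, 10 do not contribute to this derivation.
Thus O(submit_sample), which is F(~submit_sample): ~submit_sample is forbidden.

Forbidden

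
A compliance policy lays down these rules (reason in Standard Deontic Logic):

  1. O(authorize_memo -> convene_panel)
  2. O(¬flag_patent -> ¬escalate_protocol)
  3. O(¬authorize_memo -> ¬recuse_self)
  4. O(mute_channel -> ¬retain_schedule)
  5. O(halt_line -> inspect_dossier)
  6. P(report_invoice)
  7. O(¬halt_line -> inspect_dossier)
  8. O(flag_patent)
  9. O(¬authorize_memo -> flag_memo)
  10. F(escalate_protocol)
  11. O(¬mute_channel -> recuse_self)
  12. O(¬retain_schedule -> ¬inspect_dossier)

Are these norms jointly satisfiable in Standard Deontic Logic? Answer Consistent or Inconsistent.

Premise 2 is O(¬flag_patent -> ¬escalate_protocol); even if O(¬escalate_protocol) held, inferring O(¬flag_patent) would be affirming the consequent — invalid.
So O(¬flag_patent) is not derivable, and the apparent clash with O(flag_patent) does not arise.
A world satisfying every obligation exists (e.g. authorize_memo=true, convene_panel=true, escalate_protocol=false, flag_memo=false, flag_patent=true, halt_line=false, inspect_dossier=true, mute_channel=false, recuse_self=true, report_invoice=false, retain_schedule=true); no atom is both obligatory and forbidden, so the set is consistent.

Consistent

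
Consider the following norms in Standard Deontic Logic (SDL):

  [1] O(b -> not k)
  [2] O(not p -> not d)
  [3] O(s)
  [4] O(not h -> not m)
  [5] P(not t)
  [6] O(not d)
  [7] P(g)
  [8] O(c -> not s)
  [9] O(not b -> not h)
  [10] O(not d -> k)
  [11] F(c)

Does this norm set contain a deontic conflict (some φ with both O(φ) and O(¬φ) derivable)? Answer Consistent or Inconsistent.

Consistent

Premise 8 is O(c -> not s), but O(c) is not derivable from the premises, so it does not yield O(not s).
So O(not s) is not derivable, and the apparent clash with O(s) does not arise.
A world satisfying every obligation exists (e.g. b=false, c=false, d=false, g=false, h=false, k=true, m=false, p=false, s=true, t=false); no atom is both obligatory and forbidden, so the set is consistent.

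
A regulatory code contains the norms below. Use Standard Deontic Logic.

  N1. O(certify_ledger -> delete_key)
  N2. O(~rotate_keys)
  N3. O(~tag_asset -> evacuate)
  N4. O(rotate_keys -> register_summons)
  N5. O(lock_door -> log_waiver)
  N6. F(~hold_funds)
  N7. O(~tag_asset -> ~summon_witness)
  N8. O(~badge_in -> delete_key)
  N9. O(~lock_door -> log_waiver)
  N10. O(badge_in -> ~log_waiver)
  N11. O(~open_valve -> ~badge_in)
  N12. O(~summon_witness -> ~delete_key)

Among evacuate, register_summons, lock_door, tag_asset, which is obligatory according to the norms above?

By case analysis on lock_door: premise 5 gives O(lock_door -> log_waiver) and premise 9 gives O(~lock_door -> log_waiver), so O(log_waiver) either way.
Premise 10 is O(badge_in -> ~log_waiver); contrapositively O(log_waiver -> ~badge_in). Since O(log_waiver) holds, K gives O(~badge_in).
Premise 8 is O(~badge_in -> delete_key); since O(~badge_in), deontic closure gives O(delete_key).
Premise 12 is O(~summon_witness -> ~delete_key); contrapositively O(delete_key -> summon_witness). Since O(delete_key) holds, K gives O(summon_witness).
Premise 7, O(~tag_asset -> ~summon_witness), contraposes to O(summon_witness -> tag_asset); with O(summon_witness) we get O(tag_asset).
So O(tag_asset) holds — tag_asset is obligatory. None of the other listed options is made obligatory by any chain of premises.

tag_asset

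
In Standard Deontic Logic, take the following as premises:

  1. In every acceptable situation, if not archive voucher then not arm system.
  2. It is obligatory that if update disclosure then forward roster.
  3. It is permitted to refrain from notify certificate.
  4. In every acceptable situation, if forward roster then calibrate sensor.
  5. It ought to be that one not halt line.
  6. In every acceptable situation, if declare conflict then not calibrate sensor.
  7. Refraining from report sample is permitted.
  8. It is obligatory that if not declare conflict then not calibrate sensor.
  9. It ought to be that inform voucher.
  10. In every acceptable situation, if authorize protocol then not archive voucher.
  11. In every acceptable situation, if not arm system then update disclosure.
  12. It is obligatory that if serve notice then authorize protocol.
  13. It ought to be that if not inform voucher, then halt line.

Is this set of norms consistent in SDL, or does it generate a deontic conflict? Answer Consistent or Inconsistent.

Premise 13 is O(¬inform_voucher → halt_line), but O(¬inform_voucher) is not derivable from the premises, so it does not yield O(halt_line).
So O(halt_line) is not derivable, and the apparent clash with O(¬halt_line) does not arise.
A world satisfying every obligation exists (e.g. archive_voucher=true, arm_system=true, authorize_protocol=false, calibrate_sensor=false, declare_conflict=false, forward_roster=false, halt_line=false, inform_voucher=true, notify_certificate=false, report_sample=false, serve_notice=false, update_disclosure=false); no atom is both obligatory and forbidden, so the set is consistent.

Consistent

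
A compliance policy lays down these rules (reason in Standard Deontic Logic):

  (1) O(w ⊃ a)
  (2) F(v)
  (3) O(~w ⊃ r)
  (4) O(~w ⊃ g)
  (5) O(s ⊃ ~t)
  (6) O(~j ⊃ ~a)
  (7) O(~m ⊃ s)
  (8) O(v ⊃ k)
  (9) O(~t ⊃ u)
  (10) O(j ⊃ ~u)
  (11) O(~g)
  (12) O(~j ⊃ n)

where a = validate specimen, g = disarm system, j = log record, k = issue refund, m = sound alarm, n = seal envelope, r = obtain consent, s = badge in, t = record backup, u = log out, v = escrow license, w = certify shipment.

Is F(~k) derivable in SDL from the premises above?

Premise 8 is O(v ⊃ k), but O(v) is not derivable from the premises, so it does not yield O(k).
No other premise forces O(k). An ideal world satisfying every premise can still have ~k true, so F(~k) is not derivable.

No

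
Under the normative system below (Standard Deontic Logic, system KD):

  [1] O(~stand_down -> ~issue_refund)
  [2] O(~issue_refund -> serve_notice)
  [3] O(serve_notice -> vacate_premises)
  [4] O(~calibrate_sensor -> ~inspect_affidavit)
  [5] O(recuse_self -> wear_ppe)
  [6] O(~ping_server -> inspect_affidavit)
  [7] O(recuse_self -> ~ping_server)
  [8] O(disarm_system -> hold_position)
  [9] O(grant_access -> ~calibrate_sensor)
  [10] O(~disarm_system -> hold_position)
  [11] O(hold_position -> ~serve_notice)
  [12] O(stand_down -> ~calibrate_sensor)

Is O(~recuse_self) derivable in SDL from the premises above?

Yes

Premises 10 and 8 cover both cases: O(~disarm_system -> hold_position) and O(disarm_system -> hold_position). Since ~disarm_system ∨ disarm_system is a tautology, O(hold_position) follows.
Applying K to premise 11 (O(hold_position -> ~serve_notice)) and O(hold_position) yields O(~serve_notice).
Premise 2, O(~issue_refund -> serve_notice), contraposes to O(~serve_notice -> issue_refund); with O(~serve_notice) we get O(issue_refund).
Premise 1 is O(~stand_down -> ~issue_refund); contrapositively O(issue_refund -> stand_down). Since O(issue_refund) holds, K gives O(stand_down).
Premise 12 is O(stand_down -> ~calibrate_sensor); since O(stand_down), deontic closure gives O(~calibrate_sensor).
Applying K to premise 4 (O(~calibrate_sensor -> ~inspect_affidavit)) and O(~calibrate_sensor) yields O(~inspect_affidavit).
Premise 6 is O(~ping_server -> inspect_affidavit); contrapositively O(~inspect_affidavit -> ping_server). Since O(~inspect_affidavit) holds, K gives O(ping_server).
Premise 7 is O(recuse_self -> ~ping_server); contrapositively O(ping_server -> ~recuse_self). Since O(ping_server) holds, K gives O(~recuse_self).
Premises 3, 5, 9 do not contribute to this derivation.
So O(~recuse_self) follows.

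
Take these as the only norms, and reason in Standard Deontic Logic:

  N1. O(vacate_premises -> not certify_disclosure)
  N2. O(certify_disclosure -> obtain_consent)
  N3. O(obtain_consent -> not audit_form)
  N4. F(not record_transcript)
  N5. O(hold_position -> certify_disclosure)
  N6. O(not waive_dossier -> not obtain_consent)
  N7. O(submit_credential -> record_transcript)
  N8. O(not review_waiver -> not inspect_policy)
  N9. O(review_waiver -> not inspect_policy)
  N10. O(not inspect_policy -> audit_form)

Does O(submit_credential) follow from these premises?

No

Premise 7 is O(submit_credential -> record_transcript); even if O(record_transcript) held, inferring O(submit_credential) would be affirming the consequent — invalid.
No other premise forces O(submit_credential). An ideal world satisfying every premise can still have submit_credential false, so O(submit_credential) is not derivable.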